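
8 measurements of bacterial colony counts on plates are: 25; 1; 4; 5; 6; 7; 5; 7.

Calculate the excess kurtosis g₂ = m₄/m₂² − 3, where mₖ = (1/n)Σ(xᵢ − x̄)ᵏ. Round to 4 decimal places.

x̄ = 7.5000
Σ(xᵢ − x̄)² = 376.0000 ⇒ m₂ = 47.00000
Σ(xᵢ − x̄)⁴ = 95807.5000 ⇒ m₄ = 11975.93750
m₂² = 2209.00000
g₂ = m₄/m₂² − 3 = 5.42143 − 3 ≈ 2.4214

2.4214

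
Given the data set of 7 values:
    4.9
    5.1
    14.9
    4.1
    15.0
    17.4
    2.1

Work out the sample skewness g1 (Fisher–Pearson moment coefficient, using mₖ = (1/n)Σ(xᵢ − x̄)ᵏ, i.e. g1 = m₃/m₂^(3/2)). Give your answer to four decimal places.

0.2672

x̄ = (4.9 + 5.1 + 14.9 + 4.1 + 15.0 + 17.4 + 2.1) / 7 = 9.0714
deviations (xᵢ − x̄): -4.1714, -3.9714, 5.8286, -4.9714, 5.9286, 8.3286, -6.9714
Σ(xᵢ − x̄)² = 244.9743 ⇒ m₂ = 244.9743/7 = 34.99633
Σ(xᵢ − x̄)³ = 387.1880 ⇒ m₃ = 387.1880/7 = 55.31257
m₂^(3/2) = 34.99633^(1.5) = 207.03019
g1 = m₃ / m₂^(3/2) = 55.31257 / 207.03019 ≈ 0.2672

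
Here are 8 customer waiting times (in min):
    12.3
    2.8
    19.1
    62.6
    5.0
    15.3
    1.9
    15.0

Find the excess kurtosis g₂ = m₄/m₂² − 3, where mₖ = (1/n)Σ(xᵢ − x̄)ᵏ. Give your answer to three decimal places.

2.018

x̄ = 16.7500
Σ(xᵢ − x̄)² = 2685.9000 ⇒ m₂ = 335.73750
Σ(xᵢ − x̄)⁴ = 4525337.4359 ⇒ m₄ = 565667.17948
m₂² = 112719.66891
g₂ = m₄/m₂² − 3 = 5.01835 − 3 ≈ 2.018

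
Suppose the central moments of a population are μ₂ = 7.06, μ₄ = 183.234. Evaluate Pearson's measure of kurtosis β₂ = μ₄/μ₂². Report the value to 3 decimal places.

3.676

μ₂² = 7.06² = 49.84360
μ₄/μ₂² = 183.234 / 49.84360 = 3.67618
β₂ ≈ 3.676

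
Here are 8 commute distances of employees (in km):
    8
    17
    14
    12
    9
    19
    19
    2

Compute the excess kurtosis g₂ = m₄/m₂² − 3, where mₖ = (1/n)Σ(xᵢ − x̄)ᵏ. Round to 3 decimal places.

-0.862

x̄ = 12.5000
Σ(xᵢ − x̄)² = 250.0000 ⇒ m₂ = 31.25000
Σ(xᵢ − x̄)⁴ = 16700.5000 ⇒ m₄ = 2087.56250
m₂² = 976.56250
g₂ = m₄/m₂² − 3 = 2.13766 − 3 ≈ -0.862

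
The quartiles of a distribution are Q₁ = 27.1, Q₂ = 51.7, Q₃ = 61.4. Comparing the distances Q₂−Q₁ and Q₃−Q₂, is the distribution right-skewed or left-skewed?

Q₂ − Q₁ = 24.6;  Q₃ − Q₂ = 9.7
Q₂ − Q₁ > Q₃ − Q₂ ⇒ the lower half is more spread out ⇒ left-skewed.

left-skewed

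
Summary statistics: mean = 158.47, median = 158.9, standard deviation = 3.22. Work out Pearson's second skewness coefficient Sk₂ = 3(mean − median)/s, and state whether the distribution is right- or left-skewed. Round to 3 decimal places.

-0.401, left-skewed

Sk₂ = 3(158.47 − 158.9) / 3.22 = 3 × -0.4300 / 3.22
    = -1.2900 / 3.22 ≈ -0.401
Sk₂ < 0 ⇒ mean < median ⇒ left-skewed (negative skew).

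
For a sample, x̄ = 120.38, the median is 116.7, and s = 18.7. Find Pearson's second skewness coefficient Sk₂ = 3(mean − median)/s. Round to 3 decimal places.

0.590

Sk₂ = 3(120.38 − 116.7) / 18.7 = 3 × 3.6800 / 18.7
    = 11.0400 / 18.7 ≈ 0.590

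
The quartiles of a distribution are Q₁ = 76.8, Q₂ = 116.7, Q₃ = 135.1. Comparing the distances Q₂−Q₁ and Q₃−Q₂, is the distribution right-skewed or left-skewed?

Q₂ − Q₁ = 39.9;  Q₃ − Q₂ = 18.4
Q₂ − Q₁ > Q₃ − Q₂ ⇒ the lower half is more spread out ⇒ left-skewed.

left-skewed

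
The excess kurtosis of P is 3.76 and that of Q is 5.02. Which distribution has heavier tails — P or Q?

Q

Higher excess kurtosis ⇒ heavier tails relative to the normal distribution.
3.76 vs 5.02: the larger is 5.02, so Q has heavier tails.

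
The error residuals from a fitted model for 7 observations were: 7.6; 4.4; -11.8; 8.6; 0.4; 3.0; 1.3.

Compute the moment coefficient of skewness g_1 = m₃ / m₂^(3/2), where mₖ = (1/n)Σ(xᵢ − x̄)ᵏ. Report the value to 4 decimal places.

x̄ = (7.6 + 4.4 - 11.8 + 8.6 + 0.4 + 3.0 + 1.3) / 7 = 1.9286
deviations (xᵢ − x̄): 5.6714, 2.4714, -13.7286, 6.6714, -1.5286, 1.0714, -0.6286
Σ(xᵢ − x̄)² = 275.1343 ⇒ m₂ = 275.1343/7 = 39.30490
Σ(xᵢ − x̄)³ = -2095.6151 ⇒ m₃ = -2095.6151/7 = -299.37359
m₂^(3/2) = 39.30490^(1.5) = 246.41663
g_1 = m₃ / m₂^(3/2) = -299.37359 / 246.41663 ≈ -1.2149

-1.2149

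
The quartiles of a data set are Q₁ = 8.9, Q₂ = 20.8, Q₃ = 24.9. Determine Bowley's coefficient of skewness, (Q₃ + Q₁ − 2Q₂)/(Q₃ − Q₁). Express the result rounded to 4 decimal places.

-0.4875

numerator: Q₃ + Q₁ − 2Q₂ = 24.9 + 8.9 − 2×20.8 = -7.8000
denominator: Q₃ − Q₁ = 24.9 − 8.9 = 16.0000
Bowley skewness = -7.8000 / 16.0000 ≈ -0.4875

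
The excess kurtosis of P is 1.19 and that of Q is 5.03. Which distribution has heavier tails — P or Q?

Higher excess kurtosis ⇒ heavier tails relative to the normal distribution.
1.19 vs 5.03: the larger is 5.03, so Q has heavier tails.

Q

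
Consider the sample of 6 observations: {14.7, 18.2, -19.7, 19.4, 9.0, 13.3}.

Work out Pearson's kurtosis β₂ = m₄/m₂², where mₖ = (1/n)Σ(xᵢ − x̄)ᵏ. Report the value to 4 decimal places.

3.7487

x̄ = 9.1500
Σ(xᵢ − x̄)² = 1067.3350 ⇒ m₂ = 177.88917
Σ(xᵢ − x̄)⁴ = 711752.3014 ⇒ m₄ = 118625.38357
m₂² = 31644.55562
β₂ = m₄/m₂² = 118625.38357 / 31644.55562 ≈ 3.7487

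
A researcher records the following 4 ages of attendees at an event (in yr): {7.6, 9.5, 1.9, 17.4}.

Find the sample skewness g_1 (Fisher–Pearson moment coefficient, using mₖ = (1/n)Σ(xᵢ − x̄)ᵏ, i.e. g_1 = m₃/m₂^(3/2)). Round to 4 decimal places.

x̄ = (7.6 + 9.5 + 1.9 + 17.4) / 4 = 9.1000
deviations (xᵢ − x̄): -1.5000, 0.4000, -7.2000, 8.3000
Σ(xᵢ − x̄)² = 123.1400 ⇒ m₂ = 123.1400/4 = 30.78500
Σ(xᵢ − x̄)³ = 195.2280 ⇒ m₃ = 195.2280/4 = 48.80700
m₂^(3/2) = 30.78500^(1.5) = 170.80821
g_1 = m₃ / m₂^(3/2) = 48.80700 / 170.80821 ≈ 0.2857

0.2857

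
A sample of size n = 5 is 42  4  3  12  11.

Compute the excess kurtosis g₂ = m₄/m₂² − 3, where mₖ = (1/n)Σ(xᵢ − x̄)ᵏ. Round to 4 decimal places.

x̄ = 14.4000
Σ(xᵢ − x̄)² = 1017.2000 ⇒ m₂ = 203.44000
Σ(xᵢ − x̄)⁴ = 609033.2960 ⇒ m₄ = 121806.65920
m₂² = 41387.83360
g₂ = m₄/m₂² − 3 = 2.94305 − 3 ≈ -0.0569

-0.0569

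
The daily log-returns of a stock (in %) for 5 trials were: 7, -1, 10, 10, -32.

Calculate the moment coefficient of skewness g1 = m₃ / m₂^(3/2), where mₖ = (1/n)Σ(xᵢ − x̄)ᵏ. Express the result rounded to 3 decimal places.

-1.282

x̄ = (7 - 1 + 10 + 10 - 32) / 5 = -1.2000
deviations (xᵢ − x̄): 8.2000, 0.2000, 11.2000, 11.2000, -30.8000
Σ(xᵢ − x̄)² = 1266.8000 ⇒ m₂ = 1266.8000/5 = 253.36000
Σ(xᵢ − x̄)³ = -25856.8800 ⇒ m₃ = -25856.8800/5 = -5171.37600
m₂^(3/2) = 253.36000^(1.5) = 4032.80363
g1 = m₃ / m₂^(3/2) = -5171.37600 / 4032.80363 ≈ -1.282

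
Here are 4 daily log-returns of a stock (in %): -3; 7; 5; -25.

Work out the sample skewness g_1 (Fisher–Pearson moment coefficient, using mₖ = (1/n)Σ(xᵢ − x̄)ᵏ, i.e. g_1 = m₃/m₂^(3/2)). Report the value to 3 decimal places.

x̄ = (-3 + 7 + 5 - 25) / 4 = -4.0000
deviations (xᵢ − x̄): 1.0000, 11.0000, 9.0000, -21.0000
Σ(xᵢ − x̄)² = 644.0000 ⇒ m₂ = 644.0000/4 = 161.00000
Σ(xᵢ − x̄)³ = -7200.0000 ⇒ m₃ = -7200.0000/4 = -1800.00000
m₂^(3/2) = 161.00000^(1.5) = 2042.86098
g_1 = m₃ / m₂^(3/2) = -1800.00000 / 2042.86098 ≈ -0.881

-0.881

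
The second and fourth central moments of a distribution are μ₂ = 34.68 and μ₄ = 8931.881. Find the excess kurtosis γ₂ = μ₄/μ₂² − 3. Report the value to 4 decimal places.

μ₂² = 34.68² = 1202.70240
μ₄/μ₂² = 8931.881 / 1202.70240 = 7.42651
γ₂ = 7.42651 − 3 ≈ 4.4265

4.4265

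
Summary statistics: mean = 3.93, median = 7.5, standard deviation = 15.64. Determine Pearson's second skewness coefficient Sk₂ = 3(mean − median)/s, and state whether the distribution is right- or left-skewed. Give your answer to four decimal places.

Sk₂ = 3(3.93 − 7.5) / 15.64 = 3 × -3.5700 / 15.64
    = -10.7100 / 15.64 ≈ -0.6848
Sk₂ < 0 ⇒ mean < median ⇒ left-skewed (negative skew).

-0.6848, left-skewed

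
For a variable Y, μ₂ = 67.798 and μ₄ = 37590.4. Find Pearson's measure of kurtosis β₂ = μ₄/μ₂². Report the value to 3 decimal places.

8.178

μ₂² = 67.798² = 4596.56880
μ₄/μ₂² = 37590.4 / 4596.56880 = 8.17793
β₂ ≈ 8.178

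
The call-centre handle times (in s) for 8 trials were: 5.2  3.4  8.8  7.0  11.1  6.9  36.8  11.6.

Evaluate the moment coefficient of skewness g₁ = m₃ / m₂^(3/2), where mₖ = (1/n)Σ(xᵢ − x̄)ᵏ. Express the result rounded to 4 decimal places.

x̄ = (5.2 + 3.4 + 8.8 + 7.0 + 11.1 + 6.9 + 36.8 + 11.6) / 8 = 11.3500
deviations (xᵢ − x̄): -6.1500, -7.9500, -2.5500, -4.3500, -0.2500, -4.4500, 25.4500, 0.2500
Σ(xᵢ − x̄)² = 794.0800 ⇒ m₂ = 794.0800/8 = 99.26000
Σ(xᵢ − x̄)³ = 15561.9450 ⇒ m₃ = 15561.9450/8 = 1945.24312
m₂^(3/2) = 99.26000^(1.5) = 988.92056
g₁ = m₃ / m₂^(3/2) = 1945.24312 / 988.92056 ≈ 1.9670

1.9670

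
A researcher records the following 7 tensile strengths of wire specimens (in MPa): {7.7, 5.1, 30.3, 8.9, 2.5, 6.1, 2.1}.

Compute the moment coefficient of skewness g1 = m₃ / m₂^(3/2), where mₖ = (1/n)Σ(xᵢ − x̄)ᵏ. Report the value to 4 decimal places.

1.7643

x̄ = (7.7 + 5.1 + 30.3 + 8.9 + 2.5 + 6.1 + 2.1) / 7 = 8.9571
deviations (xᵢ − x̄): -1.2571, -3.8571, 21.3429, -0.0571, -6.4571, -2.8571, -6.8571
Σ(xᵢ − x̄)² = 568.8571 ⇒ m₂ = 568.8571/7 = 81.26531
Σ(xᵢ − x̄)³ = 9047.6963 ⇒ m₃ = 9047.6963/7 = 1292.52805
m₂^(3/2) = 81.26531^(1.5) = 732.58456
g1 = m₃ / m₂^(3/2) = 1292.52805 / 732.58456 ≈ 1.7643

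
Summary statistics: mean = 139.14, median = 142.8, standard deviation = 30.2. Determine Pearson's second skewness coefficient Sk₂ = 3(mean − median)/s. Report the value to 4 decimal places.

Sk₂ = 3(139.14 − 142.8) / 30.2 = 3 × -3.6600 / 30.2
    = -10.9800 / 30.2 ≈ -0.3636

-0.3636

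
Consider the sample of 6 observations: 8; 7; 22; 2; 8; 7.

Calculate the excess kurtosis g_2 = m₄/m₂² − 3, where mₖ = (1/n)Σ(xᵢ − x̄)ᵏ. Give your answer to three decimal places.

0.578

x̄ = 9.0000
Σ(xᵢ − x̄)² = 228.0000 ⇒ m₂ = 38.00000
Σ(xᵢ − x̄)⁴ = 30996.0000 ⇒ m₄ = 5166.00000
m₂² = 1444.00000
g_2 = m₄/m₂² − 3 = 3.57756 − 3 ≈ 0.578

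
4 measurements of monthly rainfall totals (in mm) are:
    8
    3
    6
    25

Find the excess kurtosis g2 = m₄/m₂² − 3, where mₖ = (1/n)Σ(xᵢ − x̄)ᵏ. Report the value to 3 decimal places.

-0.772

x̄ = 10.5000
Σ(xᵢ − x̄)² = 293.0000 ⇒ m₂ = 73.25000
Σ(xᵢ − x̄)⁴ = 47818.2500 ⇒ m₄ = 11954.56250
m₂² = 5365.56250
g2 = m₄/m₂² − 3 = 2.22802 − 3 ≈ -0.772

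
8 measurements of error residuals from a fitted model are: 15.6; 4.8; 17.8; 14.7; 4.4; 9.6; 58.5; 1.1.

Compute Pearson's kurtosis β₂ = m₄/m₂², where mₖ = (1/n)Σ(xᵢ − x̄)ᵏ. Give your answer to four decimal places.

4.9937

x̄ = 15.8125
Σ(xᵢ − x̄)² = 2334.0288 ⇒ m₂ = 291.75359
Σ(xᵢ − x̄)⁴ = 3400527.5138 ⇒ m₄ = 425065.93923
m₂² = 85120.15947
β₂ = m₄/m₂² = 425065.93923 / 85120.15947 ≈ 4.9937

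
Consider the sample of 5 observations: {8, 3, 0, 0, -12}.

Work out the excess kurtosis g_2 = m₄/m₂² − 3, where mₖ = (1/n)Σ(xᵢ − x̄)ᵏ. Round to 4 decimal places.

x̄ = -0.2000
Σ(xᵢ − x̄)² = 216.8000 ⇒ m₂ = 43.36000
Σ(xᵢ − x̄)⁴ = 24013.8560 ⇒ m₄ = 4802.77120
m₂² = 1880.08960
g_2 = m₄/m₂² − 3 = 2.55454 − 3 ≈ -0.4455

-0.4455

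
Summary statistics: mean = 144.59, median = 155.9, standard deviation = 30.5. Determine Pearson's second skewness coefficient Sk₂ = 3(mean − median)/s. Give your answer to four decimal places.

Sk₂ = 3(144.59 − 155.9) / 30.5 = 3 × -11.3100 / 30.5
    = -33.9300 / 30.5 ≈ -1.1125

-1.1125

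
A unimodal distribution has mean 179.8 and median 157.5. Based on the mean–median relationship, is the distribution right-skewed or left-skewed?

mean − median = 179.8 − 157.5 = 22.3
mean > median ⇒ the longer tail is on the right ⇒ right-skewed (positively skewed).

right-skewed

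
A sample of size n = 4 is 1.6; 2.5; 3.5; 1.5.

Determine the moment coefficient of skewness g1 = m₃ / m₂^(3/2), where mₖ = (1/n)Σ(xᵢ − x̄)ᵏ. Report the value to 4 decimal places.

x̄ = (1.6 + 2.5 + 3.5 + 1.5) / 4 = 2.2750
deviations (xᵢ − x̄): -0.6750, 0.2250, 1.2250, -0.7750
Σ(xᵢ − x̄)² = 2.6075 ⇒ m₂ = 2.6075/4 = 0.65188
Σ(xᵢ − x̄)³ = 1.0766 ⇒ m₃ = 1.0766/4 = 0.26916
m₂^(3/2) = 0.65188^(1.5) = 0.52632
g1 = m₃ / m₂^(3/2) = 0.26916 / 0.52632 ≈ 0.5114

0.5114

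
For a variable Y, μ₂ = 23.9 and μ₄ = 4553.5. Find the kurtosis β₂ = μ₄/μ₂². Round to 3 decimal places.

μ₂² = 23.9² = 571.21000
μ₄/μ₂² = 4553.5 / 571.21000 = 7.97167
β₂ ≈ 7.972

7.972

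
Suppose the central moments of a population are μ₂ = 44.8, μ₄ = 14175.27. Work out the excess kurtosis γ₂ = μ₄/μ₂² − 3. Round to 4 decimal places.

4.0628

μ₂² = 44.8² = 2007.04000
μ₄/μ₂² = 14175.27 / 2007.04000 = 7.06277
γ₂ = 7.06277 − 3 ≈ 4.0628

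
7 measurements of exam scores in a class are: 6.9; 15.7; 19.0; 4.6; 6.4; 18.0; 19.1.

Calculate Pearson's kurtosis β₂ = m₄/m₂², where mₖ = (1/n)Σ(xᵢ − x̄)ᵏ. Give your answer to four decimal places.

x̄ = 12.8143
Σ(xᵢ − x̄)² = 256.5886 ⇒ m₂ = 36.65551
Σ(xᵢ − x̄)⁴ = 11286.6957 ⇒ m₄ = 1612.38510
m₂² = 1343.62643
β₂ = m₄/m₂² = 1612.38510 / 1343.62643 ≈ 1.2000

1.2000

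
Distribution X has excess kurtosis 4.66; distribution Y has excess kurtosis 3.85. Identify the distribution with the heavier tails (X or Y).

X

Higher excess kurtosis ⇒ heavier tails relative to the normal distribution.
4.66 vs 3.85: the larger is 4.66, so X has heavier tails.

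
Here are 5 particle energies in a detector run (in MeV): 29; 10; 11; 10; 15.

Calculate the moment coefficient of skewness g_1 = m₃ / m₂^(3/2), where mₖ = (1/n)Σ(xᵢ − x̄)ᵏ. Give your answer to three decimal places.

x̄ = (29 + 10 + 11 + 10 + 15) / 5 = 15.0000
deviations (xᵢ − x̄): 14.0000, -5.0000, -4.0000, -5.0000, 0.0000
Σ(xᵢ − x̄)² = 262.0000 ⇒ m₂ = 262.0000/5 = 52.40000
Σ(xᵢ − x̄)³ = 2430.0000 ⇒ m₃ = 2430.0000/5 = 486.00000
m₂^(3/2) = 52.40000^(1.5) = 379.31230
g_1 = m₃ / m₂^(3/2) = 486.00000 / 379.31230 ≈ 1.281

1.281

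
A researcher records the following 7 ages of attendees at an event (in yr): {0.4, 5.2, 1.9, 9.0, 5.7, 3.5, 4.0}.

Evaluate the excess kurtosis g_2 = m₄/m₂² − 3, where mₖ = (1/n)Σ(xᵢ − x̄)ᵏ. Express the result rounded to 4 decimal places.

x̄ = 4.2429
Σ(xᵢ − x̄)² = 46.5371 ⇒ m₂ = 6.64816
Σ(xᵢ − x̄)⁴ = 766.0004 ⇒ m₄ = 109.42862
m₂² = 44.19807
g_2 = m₄/m₂² − 3 = 2.47587 − 3 ≈ -0.5241

-0.5241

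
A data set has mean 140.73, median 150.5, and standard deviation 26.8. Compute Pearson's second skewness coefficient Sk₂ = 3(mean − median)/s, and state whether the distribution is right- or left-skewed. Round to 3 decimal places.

-1.094, left-skewed

Sk₂ = 3(140.73 − 150.5) / 26.8 = 3 × -9.7700 / 26.8
    = -29.3100 / 26.8 ≈ -1.094
Sk₂ < 0 ⇒ mean < median ⇒ left-skewed (negative skew).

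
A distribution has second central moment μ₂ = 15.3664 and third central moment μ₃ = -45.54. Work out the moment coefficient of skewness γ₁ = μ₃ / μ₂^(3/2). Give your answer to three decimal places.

σ = √μ₂ = √15.3664 = 3.92000
σ³ = μ₂^(3/2) = 60.23629
γ₁ = μ₃/σ³ = -45.54 / 60.23629 ≈ -0.756

-0.756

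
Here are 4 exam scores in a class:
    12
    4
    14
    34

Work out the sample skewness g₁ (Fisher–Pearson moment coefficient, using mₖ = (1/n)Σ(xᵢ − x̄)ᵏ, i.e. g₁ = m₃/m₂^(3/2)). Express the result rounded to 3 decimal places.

0.748

x̄ = (12 + 4 + 14 + 34) / 4 = 16.0000
deviations (xᵢ − x̄): -4.0000, -12.0000, -2.0000, 18.0000
Σ(xᵢ − x̄)² = 488.0000 ⇒ m₂ = 488.0000/4 = 122.00000
Σ(xᵢ − x̄)³ = 4032.0000 ⇒ m₃ = 4032.0000/4 = 1008.00000
m₂^(3/2) = 122.00000^(1.5) = 1347.53404
g₁ = m₃ / m₂^(3/2) = 1008.00000 / 1347.53404 ≈ 0.748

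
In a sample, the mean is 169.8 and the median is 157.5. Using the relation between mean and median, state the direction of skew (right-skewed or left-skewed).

mean − median = 169.8 − 157.5 = 12.3
mean > median ⇒ the longer tail is on the right ⇒ right-skewed (positively skewed).

right-skewed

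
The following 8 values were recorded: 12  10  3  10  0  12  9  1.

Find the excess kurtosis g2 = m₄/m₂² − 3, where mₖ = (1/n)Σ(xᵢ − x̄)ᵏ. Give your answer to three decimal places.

-1.514

x̄ = 7.1250
Σ(xᵢ − x̄)² = 172.8750 ⇒ m₂ = 21.60938
Σ(xᵢ − x̄)⁴ = 5552.7129 ⇒ m₄ = 694.08911
m₂² = 466.96509
g2 = m₄/m₂² − 3 = 1.48638 − 3 ≈ -1.514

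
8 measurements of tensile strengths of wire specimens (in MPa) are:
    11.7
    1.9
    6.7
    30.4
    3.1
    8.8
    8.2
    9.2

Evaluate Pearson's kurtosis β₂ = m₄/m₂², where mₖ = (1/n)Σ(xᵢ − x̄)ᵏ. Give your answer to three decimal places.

4.784

x̄ = 10.0000
Σ(xᵢ − x̄)² = 548.4800 ⇒ m₂ = 68.56000
Σ(xᵢ − x̄)⁴ = 179900.4548 ⇒ m₄ = 22487.55685
m₂² = 4700.47360
β₂ = m₄/m₂² = 22487.55685 / 4700.47360 ≈ 4.784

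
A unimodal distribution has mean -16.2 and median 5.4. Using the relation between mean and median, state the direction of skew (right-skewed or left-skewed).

mean − median = -16.2 − 5.4 = -21.6
mean < median ⇒ the longer tail is on the left ⇒ left-skewed (negatively skewed).

left-skewed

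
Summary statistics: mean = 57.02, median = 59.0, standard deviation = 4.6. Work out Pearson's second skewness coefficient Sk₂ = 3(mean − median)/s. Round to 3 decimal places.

Sk₂ = 3(57.02 − 59.0) / 4.6 = 3 × -1.9800 / 4.6
    = -5.9400 / 4.6 ≈ -1.291

-1.291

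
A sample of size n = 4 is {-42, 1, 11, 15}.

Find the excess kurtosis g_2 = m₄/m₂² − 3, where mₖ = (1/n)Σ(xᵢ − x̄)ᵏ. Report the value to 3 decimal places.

-0.810

x̄ = -3.7500
Σ(xᵢ − x̄)² = 2054.7500 ⇒ m₂ = 513.68750
Σ(xᵢ − x̄)⁴ = 2311990.5781 ⇒ m₄ = 577997.64453
m₂² = 263874.84766
g_2 = m₄/m₂² − 3 = 2.19042 − 3 ≈ -0.810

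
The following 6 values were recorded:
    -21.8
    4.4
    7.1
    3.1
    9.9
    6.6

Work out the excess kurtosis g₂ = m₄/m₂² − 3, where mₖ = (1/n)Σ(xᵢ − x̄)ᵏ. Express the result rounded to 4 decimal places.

x̄ = 1.5500
Σ(xᵢ − x̄)² = 681.7750 ⇒ m₂ = 113.62917
Σ(xᵢ − x̄)⁴ = 303799.7200 ⇒ m₄ = 50633.28667
m₂² = 12911.58752
g₂ = m₄/m₂² − 3 = 3.92154 − 3 ≈ 0.9215

0.9215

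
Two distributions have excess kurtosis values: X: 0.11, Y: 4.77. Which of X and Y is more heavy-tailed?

Y

Higher excess kurtosis ⇒ heavier tails relative to the normal distribution.
0.11 vs 4.77: the larger is 4.77, so Y has heavier tails.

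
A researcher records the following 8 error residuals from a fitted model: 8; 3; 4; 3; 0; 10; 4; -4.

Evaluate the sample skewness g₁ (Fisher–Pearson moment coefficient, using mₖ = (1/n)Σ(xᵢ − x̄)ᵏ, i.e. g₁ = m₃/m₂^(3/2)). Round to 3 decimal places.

-0.185

x̄ = (8 + 3 + 4 + 3 + 0 + 10 + 4 - 4) / 8 = 3.5000
deviations (xᵢ − x̄): 4.5000, -0.5000, 0.5000, -0.5000, -3.5000, 6.5000, 0.5000, -7.5000
Σ(xᵢ − x̄)² = 132.0000 ⇒ m₂ = 132.0000/8 = 16.50000
Σ(xᵢ − x̄)³ = -99.0000 ⇒ m₃ = -99.0000/8 = -12.37500
m₂^(3/2) = 16.50000^(1.5) = 67.02332
g₁ = m₃ / m₂^(3/2) = -12.37500 / 67.02332 ≈ -0.185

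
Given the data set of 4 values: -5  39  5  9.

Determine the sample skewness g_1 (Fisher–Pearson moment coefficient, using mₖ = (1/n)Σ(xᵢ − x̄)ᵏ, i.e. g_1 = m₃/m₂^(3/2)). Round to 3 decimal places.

x̄ = (-5 + 39 + 5 + 9) / 4 = 12.0000
deviations (xᵢ − x̄): -17.0000, 27.0000, -7.0000, -3.0000
Σ(xᵢ − x̄)² = 1076.0000 ⇒ m₂ = 1076.0000/4 = 269.00000
Σ(xᵢ − x̄)³ = 14400.0000 ⇒ m₃ = 14400.0000/4 = 3600.00000
m₂^(3/2) = 269.00000^(1.5) = 4411.92804
g_1 = m₃ / m₂^(3/2) = 3600.00000 / 4411.92804 ≈ 0.816

0.816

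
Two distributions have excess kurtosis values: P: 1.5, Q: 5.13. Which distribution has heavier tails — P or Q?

Higher excess kurtosis ⇒ heavier tails relative to the normal distribution.
1.5 vs 5.13: the larger is 5.13, so Q has heavier tails.

Q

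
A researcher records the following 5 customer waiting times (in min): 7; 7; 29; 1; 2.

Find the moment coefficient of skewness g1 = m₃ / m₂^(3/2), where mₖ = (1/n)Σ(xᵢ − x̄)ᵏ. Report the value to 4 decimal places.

x̄ = (7 + 7 + 29 + 1 + 2) / 5 = 9.2000
deviations (xᵢ − x̄): -2.2000, -2.2000, 19.8000, -8.2000, -7.2000
Σ(xᵢ − x̄)² = 520.8000 ⇒ m₂ = 520.8000/5 = 104.16000
Σ(xᵢ − x̄)³ = 6816.4800 ⇒ m₃ = 6816.4800/5 = 1363.29600
m₂^(3/2) = 104.16000^(1.5) = 1063.04453
g1 = m₃ / m₂^(3/2) = 1363.29600 / 1063.04453 ≈ 1.2824

1.2824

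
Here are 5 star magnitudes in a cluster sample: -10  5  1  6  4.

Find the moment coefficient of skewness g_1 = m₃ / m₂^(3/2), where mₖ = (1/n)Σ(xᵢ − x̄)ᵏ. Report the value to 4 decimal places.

-1.2196

x̄ = (-10 + 5 + 1 + 6 + 4) / 5 = 1.2000
deviations (xᵢ − x̄): -11.2000, 3.8000, -0.2000, 4.8000, 2.8000
Σ(xᵢ − x̄)² = 170.8000 ⇒ m₂ = 170.8000/5 = 34.16000
Σ(xᵢ − x̄)³ = -1217.5200 ⇒ m₃ = -1217.5200/5 = -243.50400
m₂^(3/2) = 34.16000^(1.5) = 199.65344
g_1 = m₃ / m₂^(3/2) = -243.50400 / 199.65344 ≈ -1.2196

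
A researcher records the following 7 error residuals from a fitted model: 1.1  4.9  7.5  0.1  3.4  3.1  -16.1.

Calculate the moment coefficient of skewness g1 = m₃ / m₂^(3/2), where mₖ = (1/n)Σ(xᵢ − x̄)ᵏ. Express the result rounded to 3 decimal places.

-1.622

x̄ = (1.1 + 4.9 + 7.5 + 0.1 + 3.4 + 3.1 - 16.1) / 7 = 0.5714
deviations (xᵢ − x̄): 0.5286, 4.3286, 6.9286, -0.4714, 2.8286, 2.5286, -16.6714
Σ(xᵢ − x̄)² = 359.5743 ⇒ m₂ = 359.5743/7 = 51.36776
Σ(xᵢ − x̄)³ = -4181.0492 ⇒ m₃ = -4181.0492/7 = -597.29274
m₂^(3/2) = 51.36776^(1.5) = 368.15939
g1 = m₃ / m₂^(3/2) = -597.29274 / 368.15939 ≈ -1.622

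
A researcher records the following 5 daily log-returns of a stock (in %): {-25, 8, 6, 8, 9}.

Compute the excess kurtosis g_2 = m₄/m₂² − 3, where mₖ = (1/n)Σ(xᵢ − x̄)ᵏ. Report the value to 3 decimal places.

x̄ = 1.2000
Σ(xᵢ − x̄)² = 862.8000 ⇒ m₂ = 172.56000
Σ(xᵢ − x̄)⁴ = 479708.4960 ⇒ m₄ = 95941.69920
m₂² = 29776.95360
g_2 = m₄/m₂² − 3 = 3.22201 − 3 ≈ 0.222

0.222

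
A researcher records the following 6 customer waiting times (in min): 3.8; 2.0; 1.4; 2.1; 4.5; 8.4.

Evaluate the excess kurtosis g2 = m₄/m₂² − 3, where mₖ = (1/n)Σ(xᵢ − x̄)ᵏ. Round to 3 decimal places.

x̄ = 3.7000
Σ(xᵢ − x̄)² = 33.4800 ⇒ m₂ = 5.58000
Σ(xᵢ − x̄)⁴ = 531.2676 ⇒ m₄ = 88.54460
m₂² = 31.13640
g2 = m₄/m₂² − 3 = 2.84376 − 3 ≈ -0.156

-0.156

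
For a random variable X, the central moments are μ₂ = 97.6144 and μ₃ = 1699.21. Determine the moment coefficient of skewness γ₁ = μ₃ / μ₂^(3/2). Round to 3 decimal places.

σ = √μ₂ = √97.6144 = 9.88000
σ³ = μ₂^(3/2) = 964.43027
γ₁ = μ₃/σ³ = 1699.21 / 964.43027 ≈ 1.762

1.762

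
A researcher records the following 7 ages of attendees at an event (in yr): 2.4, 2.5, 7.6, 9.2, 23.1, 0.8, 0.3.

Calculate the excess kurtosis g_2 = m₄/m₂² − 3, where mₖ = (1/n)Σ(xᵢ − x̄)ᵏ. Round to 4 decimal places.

x̄ = 6.5571
Σ(xᵢ − x̄)² = 387.7771 ⇒ m₂ = 55.39673
Σ(xᵢ − x̄)⁴ = 78144.1593 ⇒ m₄ = 11163.45132
m₂² = 3068.79821
g_2 = m₄/m₂² − 3 = 3.63773 − 3 ≈ 0.6377

0.6377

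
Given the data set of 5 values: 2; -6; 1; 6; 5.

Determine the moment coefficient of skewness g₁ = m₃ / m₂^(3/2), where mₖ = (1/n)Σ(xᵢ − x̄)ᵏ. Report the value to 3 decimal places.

-0.835

x̄ = (2 - 6 + 1 + 6 + 5) / 5 = 1.6000
deviations (xᵢ − x̄): 0.4000, -7.6000, -0.6000, 4.4000, 3.4000
Σ(xᵢ − x̄)² = 89.2000 ⇒ m₂ = 89.2000/5 = 17.84000
Σ(xᵢ − x̄)³ = -314.6400 ⇒ m₃ = -314.6400/5 = -62.92800
m₂^(3/2) = 17.84000^(1.5) = 75.35156
g₁ = m₃ / m₂^(3/2) = -62.92800 / 75.35156 ≈ -0.835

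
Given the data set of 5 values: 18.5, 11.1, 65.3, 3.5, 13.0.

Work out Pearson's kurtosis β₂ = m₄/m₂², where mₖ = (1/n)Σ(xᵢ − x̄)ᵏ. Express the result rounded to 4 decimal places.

3.0283

x̄ = 22.2800
Σ(xᵢ − x̄)² = 2428.8080 ⇒ m₂ = 485.76160
Σ(xᵢ − x̄)⁴ = 3572798.7437 ⇒ m₄ = 714559.74874
m₂² = 235964.33203
β₂ = m₄/m₂² = 714559.74874 / 235964.33203 ≈ 3.0283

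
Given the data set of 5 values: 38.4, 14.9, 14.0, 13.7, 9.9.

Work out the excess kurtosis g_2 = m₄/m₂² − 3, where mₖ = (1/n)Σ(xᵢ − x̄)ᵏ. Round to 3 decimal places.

x̄ = 18.1800
Σ(xᵢ − x̄)² = 525.7080 ⇒ m₂ = 105.14160
Σ(xᵢ − x̄)⁴ = 172681.1173 ⇒ m₄ = 34536.22346
m₂² = 11054.75605
g_2 = m₄/m₂² − 3 = 3.12411 − 3 ≈ 0.124

0.124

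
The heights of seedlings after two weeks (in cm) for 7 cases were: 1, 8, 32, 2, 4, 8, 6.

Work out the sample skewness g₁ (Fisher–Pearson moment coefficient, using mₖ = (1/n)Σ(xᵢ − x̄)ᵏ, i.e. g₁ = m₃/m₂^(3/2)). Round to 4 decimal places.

1.7615

x̄ = (1 + 8 + 32 + 2 + 4 + 8 + 6) / 7 = 8.7143
deviations (xᵢ − x̄): -7.7143, -0.7143, 23.2857, -6.7143, -4.7143, -0.7143, -2.7143
Σ(xᵢ − x̄)² = 677.4286 ⇒ m₂ = 677.4286/7 = 96.77551
Σ(xᵢ − x̄)³ = 11738.8163 ⇒ m₃ = 11738.8163/7 = 1676.97376
m₂^(3/2) = 96.77551^(1.5) = 952.02467
g₁ = m₃ / m₂^(3/2) = 1676.97376 / 952.02467 ≈ 1.7615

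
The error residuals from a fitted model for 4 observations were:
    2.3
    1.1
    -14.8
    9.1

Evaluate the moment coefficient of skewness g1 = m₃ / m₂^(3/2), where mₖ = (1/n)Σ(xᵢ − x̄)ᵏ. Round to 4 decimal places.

x̄ = (2.3 + 1.1 - 14.8 + 9.1) / 4 = -0.5750
deviations (xᵢ − x̄): 2.8750, 1.6750, -14.2250, 9.6750
Σ(xᵢ − x̄)² = 307.0275 ⇒ m₂ = 307.0275/4 = 76.75687
Σ(xᵢ − x̄)³ = -1944.3401 ⇒ m₃ = -1944.3401/4 = -486.08503
m₂^(3/2) = 76.75687^(1.5) = 672.47467
g1 = m₃ / m₂^(3/2) = -486.08503 / 672.47467 ≈ -0.7228

-0.7228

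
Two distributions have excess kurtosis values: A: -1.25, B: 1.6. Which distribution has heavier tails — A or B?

B

Higher excess kurtosis ⇒ heavier tails relative to the normal distribution.
-1.25 vs 1.6: the larger is 1.6, so B has heavier tails. (B is leptokurtic — heavier-than-normal tails; the other is platykurtic.)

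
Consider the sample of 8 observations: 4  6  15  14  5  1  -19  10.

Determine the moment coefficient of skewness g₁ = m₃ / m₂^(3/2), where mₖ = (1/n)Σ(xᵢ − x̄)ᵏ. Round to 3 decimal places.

x̄ = (4 + 6 + 15 + 14 + 5 + 1 - 19 + 10) / 8 = 4.5000
deviations (xᵢ − x̄): -0.5000, 1.5000, 10.5000, 9.5000, 0.5000, -3.5000, -23.5000, 5.5000
Σ(xᵢ − x̄)² = 798.0000 ⇒ m₂ = 798.0000/8 = 99.75000
Σ(xᵢ − x̄)³ = -10836.0000 ⇒ m₃ = -10836.0000/8 = -1354.50000
m₂^(3/2) = 99.75000^(1.5) = 996.25234
g₁ = m₃ / m₂^(3/2) = -1354.50000 / 996.25234 ≈ -1.360

-1.360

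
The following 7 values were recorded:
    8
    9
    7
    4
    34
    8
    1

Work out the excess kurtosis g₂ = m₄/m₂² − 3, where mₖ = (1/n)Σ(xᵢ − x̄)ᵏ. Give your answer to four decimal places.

x̄ = 10.1429
Σ(xᵢ − x̄)² = 710.8571 ⇒ m₂ = 101.55102
Σ(xᵢ − x̄)⁴ = 332499.7668 ⇒ m₄ = 47499.96668
m₂² = 10312.60975
g₂ = m₄/m₂² − 3 = 4.60601 − 3 ≈ 1.6060

1.6060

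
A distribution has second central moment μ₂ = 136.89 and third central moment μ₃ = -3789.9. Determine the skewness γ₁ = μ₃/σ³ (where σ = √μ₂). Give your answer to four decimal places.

-2.3663

σ = √μ₂ = √136.89 = 11.70000
σ³ = μ₂^(3/2) = 1601.61300
γ₁ = μ₃/σ³ = -3789.9 / 1601.61300 ≈ -2.3663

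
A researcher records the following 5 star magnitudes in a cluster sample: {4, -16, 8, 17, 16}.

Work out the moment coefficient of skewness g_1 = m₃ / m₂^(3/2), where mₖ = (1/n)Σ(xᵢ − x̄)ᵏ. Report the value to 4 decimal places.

x̄ = (4 - 16 + 8 + 17 + 16) / 5 = 5.8000
deviations (xᵢ − x̄): -1.8000, -21.8000, 2.2000, 11.2000, 10.2000
Σ(xᵢ − x̄)² = 712.8000 ⇒ m₂ = 712.8000/5 = 142.56000
Σ(xᵢ − x̄)³ = -7889.2800 ⇒ m₃ = -7889.2800/5 = -1577.85600
m₂^(3/2) = 142.56000^(1.5) = 1702.14491
g_1 = m₃ / m₂^(3/2) = -1577.85600 / 1702.14491 ≈ -0.9270

-0.9270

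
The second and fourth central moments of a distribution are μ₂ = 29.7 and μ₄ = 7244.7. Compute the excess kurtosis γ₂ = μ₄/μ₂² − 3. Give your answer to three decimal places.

5.213

μ₂² = 29.7² = 882.09000
μ₄/μ₂² = 7244.7 / 882.09000 = 8.21311
γ₂ = 8.21311 − 3 ≈ 5.213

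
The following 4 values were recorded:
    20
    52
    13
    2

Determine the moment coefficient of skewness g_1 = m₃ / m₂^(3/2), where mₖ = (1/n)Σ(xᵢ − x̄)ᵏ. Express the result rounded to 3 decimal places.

0.749

x̄ = (20 + 52 + 13 + 2) / 4 = 21.7500
deviations (xᵢ − x̄): -1.7500, 30.2500, -8.7500, -19.7500
Σ(xᵢ − x̄)² = 1384.7500 ⇒ m₂ = 1384.7500/4 = 346.18750
Σ(xᵢ − x̄)³ = 19301.6250 ⇒ m₃ = 19301.6250/4 = 4825.40625
m₂^(3/2) = 346.18750^(1.5) = 6441.20429
g_1 = m₃ / m₂^(3/2) = 4825.40625 / 6441.20429 ≈ 0.749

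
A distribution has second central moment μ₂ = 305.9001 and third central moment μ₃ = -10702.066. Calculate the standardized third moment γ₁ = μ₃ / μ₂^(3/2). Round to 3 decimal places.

σ = √μ₂ = √305.9001 = 17.49000
σ³ = μ₂^(3/2) = 5350.19275
γ₁ = μ₃/σ³ = -10702.066 / 5350.19275 ≈ -2.000

-2.000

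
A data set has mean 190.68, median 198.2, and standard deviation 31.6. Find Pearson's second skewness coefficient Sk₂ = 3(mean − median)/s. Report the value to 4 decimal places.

-0.7139

Sk₂ = 3(190.68 − 198.2) / 31.6 = 3 × -7.5200 / 31.6
    = -22.5600 / 31.6 ≈ -0.7139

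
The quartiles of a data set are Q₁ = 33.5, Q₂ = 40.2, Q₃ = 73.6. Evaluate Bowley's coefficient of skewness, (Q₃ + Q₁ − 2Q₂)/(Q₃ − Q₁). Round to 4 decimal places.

numerator: Q₃ + Q₁ − 2Q₂ = 73.6 + 33.5 − 2×40.2 = 26.7000
denominator: Q₃ − Q₁ = 73.6 − 33.5 = 40.1000
Bowley skewness = 26.7000 / 40.1000 ≈ 0.6658

0.6658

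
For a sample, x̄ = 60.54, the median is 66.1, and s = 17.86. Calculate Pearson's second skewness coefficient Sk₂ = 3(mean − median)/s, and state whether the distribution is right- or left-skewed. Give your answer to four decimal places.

-0.9339, left-skewed

Sk₂ = 3(60.54 − 66.1) / 17.86 = 3 × -5.5600 / 17.86
    = -16.6800 / 17.86 ≈ -0.9339
Sk₂ < 0 ⇒ mean < median ⇒ left-skewed (negative skew).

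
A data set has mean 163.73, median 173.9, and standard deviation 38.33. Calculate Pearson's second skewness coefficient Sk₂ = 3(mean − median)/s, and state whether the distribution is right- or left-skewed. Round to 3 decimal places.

Sk₂ = 3(163.73 − 173.9) / 38.33 = 3 × -10.1700 / 38.33
    = -30.5100 / 38.33 ≈ -0.796
Sk₂ < 0 ⇒ mean < median ⇒ left-skewed (negative skew).

-0.796, left-skewed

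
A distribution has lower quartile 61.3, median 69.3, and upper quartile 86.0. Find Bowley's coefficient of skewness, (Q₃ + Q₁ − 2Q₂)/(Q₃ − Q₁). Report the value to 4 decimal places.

0.3522

numerator: Q₃ + Q₁ − 2Q₂ = 86.0 + 61.3 − 2×69.3 = 8.7000
denominator: Q₃ − Q₁ = 86.0 − 61.3 = 24.7000
Bowley skewness = 8.7000 / 24.7000 ≈ 0.3522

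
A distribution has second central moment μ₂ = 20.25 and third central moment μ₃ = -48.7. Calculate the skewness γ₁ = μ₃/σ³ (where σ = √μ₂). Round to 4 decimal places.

σ = √μ₂ = √20.25 = 4.50000
σ³ = μ₂^(3/2) = 91.12500
γ₁ = μ₃/σ³ = -48.7 / 91.12500 ≈ -0.5344

-0.5344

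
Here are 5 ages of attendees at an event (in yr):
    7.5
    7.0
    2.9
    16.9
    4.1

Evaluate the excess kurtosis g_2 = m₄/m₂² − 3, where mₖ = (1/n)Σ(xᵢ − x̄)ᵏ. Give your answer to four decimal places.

-0.3052

x̄ = 7.6800
Σ(xᵢ − x̄)² = 121.1680 ⇒ m₂ = 24.23360
Σ(xᵢ − x̄)⁴ = 7912.9524 ⇒ m₄ = 1582.59049
m₂² = 587.26737
g_2 = m₄/m₂² − 3 = 2.69484 − 3 ≈ -0.3052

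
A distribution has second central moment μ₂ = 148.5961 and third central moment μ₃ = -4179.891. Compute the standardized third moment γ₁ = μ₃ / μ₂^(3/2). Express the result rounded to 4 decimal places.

σ = √μ₂ = √148.5961 = 12.19000
σ³ = μ₂^(3/2) = 1811.38646
γ₁ = μ₃/σ³ = -4179.891 / 1811.38646 ≈ -2.3076

-2.3076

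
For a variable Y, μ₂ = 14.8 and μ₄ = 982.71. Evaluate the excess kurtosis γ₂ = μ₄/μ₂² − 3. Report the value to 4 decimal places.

μ₂² = 14.8² = 219.04000
μ₄/μ₂² = 982.71 / 219.04000 = 4.48644
γ₂ = 4.48644 − 3 ≈ 1.4864

1.4864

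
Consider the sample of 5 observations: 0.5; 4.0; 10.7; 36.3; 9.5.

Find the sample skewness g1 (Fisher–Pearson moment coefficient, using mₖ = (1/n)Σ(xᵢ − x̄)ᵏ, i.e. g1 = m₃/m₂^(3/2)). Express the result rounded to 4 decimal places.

1.1804

x̄ = (0.5 + 4.0 + 10.7 + 36.3 + 9.5) / 5 = 12.2000
deviations (xᵢ − x̄): -11.7000, -8.2000, -1.5000, 24.1000, -2.7000
Σ(xᵢ − x̄)² = 794.4800 ⇒ m₂ = 794.4800/5 = 158.89600
Σ(xᵢ − x̄)³ = 11821.4820 ⇒ m₃ = 11821.4820/5 = 2364.29640
m₂^(3/2) = 158.89600^(1.5) = 2002.94695
g1 = m₃ / m₂^(3/2) = 2364.29640 / 2002.94695 ≈ 1.1804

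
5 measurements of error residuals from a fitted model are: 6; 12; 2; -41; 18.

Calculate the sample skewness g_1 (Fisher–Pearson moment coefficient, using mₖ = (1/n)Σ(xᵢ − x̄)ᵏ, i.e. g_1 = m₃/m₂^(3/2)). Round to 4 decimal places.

x̄ = (6 + 12 + 2 - 41 + 18) / 5 = -0.6000
deviations (xᵢ − x̄): 6.6000, 12.6000, 2.6000, -40.4000, 18.6000
Σ(xᵢ − x̄)² = 2187.2000 ⇒ m₂ = 2187.2000/5 = 437.44000
Σ(xᵢ − x̄)³ = -57198.9600 ⇒ m₃ = -57198.9600/5 = -11439.79200
m₂^(3/2) = 437.44000^(1.5) = 9149.08662
g_1 = m₃ / m₂^(3/2) = -11439.79200 / 9149.08662 ≈ -1.2504

-1.2504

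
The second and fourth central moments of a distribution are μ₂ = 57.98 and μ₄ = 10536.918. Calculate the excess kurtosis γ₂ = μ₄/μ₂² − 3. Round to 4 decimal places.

0.1344

μ₂² = 57.98² = 3361.68040
μ₄/μ₂² = 10536.918 / 3361.68040 = 3.13442
γ₂ = 3.13442 − 3 ≈ 0.1344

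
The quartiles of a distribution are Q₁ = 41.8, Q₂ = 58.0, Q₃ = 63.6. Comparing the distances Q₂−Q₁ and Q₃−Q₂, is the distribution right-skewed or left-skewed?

left-skewed

Q₂ − Q₁ = 16.2;  Q₃ − Q₂ = 5.6
Q₂ − Q₁ > Q₃ − Q₂ ⇒ the lower half is more spread out ⇒ left-skewed.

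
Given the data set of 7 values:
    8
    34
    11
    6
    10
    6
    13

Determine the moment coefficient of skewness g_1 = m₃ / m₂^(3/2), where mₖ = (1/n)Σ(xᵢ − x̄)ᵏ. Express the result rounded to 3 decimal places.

x̄ = (8 + 34 + 11 + 6 + 10 + 6 + 13) / 7 = 12.5714
deviations (xᵢ − x̄): -4.5714, 21.4286, -1.5714, -6.5714, -2.5714, -6.5714, 0.4286
Σ(xᵢ − x̄)² = 575.7143 ⇒ m₂ = 575.7143/7 = 82.24490
Σ(xᵢ − x̄)³ = 9155.7551 ⇒ m₃ = 9155.7551/7 = 1307.96501
m₂^(3/2) = 82.24490^(1.5) = 745.87053
g_1 = m₃ / m₂^(3/2) = 1307.96501 / 745.87053 ≈ 1.754

1.754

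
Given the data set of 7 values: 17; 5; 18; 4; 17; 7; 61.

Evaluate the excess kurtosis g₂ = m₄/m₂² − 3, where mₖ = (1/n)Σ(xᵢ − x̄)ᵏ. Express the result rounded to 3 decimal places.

x̄ = 18.4286
Σ(xᵢ − x̄)² = 2335.7143 ⇒ m₂ = 333.67347
Σ(xᵢ − x̄)⁴ = 3377453.4752 ⇒ m₄ = 482493.35360
m₂² = 111337.98417
g₂ = m₄/m₂² − 3 = 4.33359 − 3 ≈ 1.334

1.334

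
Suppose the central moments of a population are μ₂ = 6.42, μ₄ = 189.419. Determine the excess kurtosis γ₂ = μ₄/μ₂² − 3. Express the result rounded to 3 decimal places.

1.596

μ₂² = 6.42² = 41.21640
μ₄/μ₂² = 189.419 / 41.21640 = 4.59572
γ₂ = 4.59572 − 3 ≈ 1.596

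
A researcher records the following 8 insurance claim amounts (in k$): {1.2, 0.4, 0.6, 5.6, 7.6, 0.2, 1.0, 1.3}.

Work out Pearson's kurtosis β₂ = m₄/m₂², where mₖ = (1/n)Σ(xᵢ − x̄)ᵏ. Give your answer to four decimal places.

2.7540

x̄ = 2.2375
Σ(xᵢ − x̄)² = 53.7587 ⇒ m₂ = 6.71984
Σ(xᵢ − x̄)⁴ = 994.8663 ⇒ m₄ = 124.35829
m₂² = 45.15630
β₂ = m₄/m₂² = 124.35829 / 45.15630 ≈ 2.7540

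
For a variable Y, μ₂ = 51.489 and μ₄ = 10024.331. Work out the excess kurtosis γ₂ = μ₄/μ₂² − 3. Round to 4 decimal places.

μ₂² = 51.489² = 2651.11712
μ₄/μ₂² = 10024.331 / 2651.11712 = 3.78117
γ₂ = 3.78117 − 3 ≈ 0.7812

0.7812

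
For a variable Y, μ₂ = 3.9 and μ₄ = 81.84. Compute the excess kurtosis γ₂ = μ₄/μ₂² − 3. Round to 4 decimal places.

μ₂² = 3.9² = 15.21000
μ₄/μ₂² = 81.84 / 15.21000 = 5.38067
γ₂ = 5.38067 − 3 ≈ 2.3807

2.3807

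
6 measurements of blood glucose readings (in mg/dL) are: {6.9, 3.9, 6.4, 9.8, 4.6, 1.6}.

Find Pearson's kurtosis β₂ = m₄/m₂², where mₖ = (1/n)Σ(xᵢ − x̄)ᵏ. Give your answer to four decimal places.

2.2034

x̄ = 5.5333
Σ(xᵢ − x̄)² = 39.8333 ⇒ m₂ = 6.63889
Σ(xᵢ − x̄)⁴ = 582.6857 ⇒ m₄ = 97.11429
m₂² = 44.07485
β₂ = m₄/m₂² = 97.11429 / 44.07485 ≈ 2.2034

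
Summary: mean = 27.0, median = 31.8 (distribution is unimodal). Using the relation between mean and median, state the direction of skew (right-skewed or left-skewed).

left-skewed

mean − median = 27.0 − 31.8 = -4.8
mean < median ⇒ the longer tail is on the left ⇒ left-skewed (negatively skewed).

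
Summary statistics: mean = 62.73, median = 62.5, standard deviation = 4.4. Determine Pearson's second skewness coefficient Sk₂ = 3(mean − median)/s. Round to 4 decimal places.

Sk₂ = 3(62.73 − 62.5) / 4.4 = 3 × 0.2300 / 4.4
    = 0.6900 / 4.4 ≈ 0.1568

0.1568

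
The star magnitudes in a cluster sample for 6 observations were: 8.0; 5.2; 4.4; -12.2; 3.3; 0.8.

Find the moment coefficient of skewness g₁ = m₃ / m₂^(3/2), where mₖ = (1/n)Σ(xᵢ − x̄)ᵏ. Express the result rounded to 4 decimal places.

-1.3657

x̄ = (8.0 + 5.2 + 4.4 - 12.2 + 3.3 + 0.8) / 6 = 1.5833
deviations (xᵢ − x̄): 6.4167, 3.6167, 2.8167, -13.7833, 1.7167, -0.7833
Σ(xᵢ − x̄)² = 255.7283 ⇒ m₂ = 255.7283/6 = 42.62139
Σ(xᵢ − x̄)³ = -2280.1326 ⇒ m₃ = -2280.1326/6 = -380.02209
m₂^(3/2) = 42.62139^(1.5) = 278.25399
g₁ = m₃ / m₂^(3/2) = -380.02209 / 278.25399 ≈ -1.3657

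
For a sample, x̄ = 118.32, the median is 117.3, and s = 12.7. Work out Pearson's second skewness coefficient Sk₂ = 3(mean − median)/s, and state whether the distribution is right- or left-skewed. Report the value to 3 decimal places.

0.241, right-skewed

Sk₂ = 3(118.32 − 117.3) / 12.7 = 3 × 1.0200 / 12.7
    = 3.0600 / 12.7 ≈ 0.241
Sk₂ > 0 ⇒ mean > median ⇒ right-skewed (positive skew).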